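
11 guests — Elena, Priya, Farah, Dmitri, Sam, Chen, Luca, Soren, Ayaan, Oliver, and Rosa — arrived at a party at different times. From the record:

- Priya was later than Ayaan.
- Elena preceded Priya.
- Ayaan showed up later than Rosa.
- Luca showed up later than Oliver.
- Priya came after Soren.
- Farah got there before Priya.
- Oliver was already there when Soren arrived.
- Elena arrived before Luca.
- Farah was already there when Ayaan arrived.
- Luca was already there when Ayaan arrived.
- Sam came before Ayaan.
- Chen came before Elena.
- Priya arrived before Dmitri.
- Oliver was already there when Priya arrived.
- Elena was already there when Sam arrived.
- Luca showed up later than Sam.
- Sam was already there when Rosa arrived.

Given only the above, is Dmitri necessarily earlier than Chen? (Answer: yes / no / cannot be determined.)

no

Tracing the constraints gives Chen → Elena → Priya → Dmitri, so Chen must come before Dmitri.
That means Dmitri cannot be before Chen.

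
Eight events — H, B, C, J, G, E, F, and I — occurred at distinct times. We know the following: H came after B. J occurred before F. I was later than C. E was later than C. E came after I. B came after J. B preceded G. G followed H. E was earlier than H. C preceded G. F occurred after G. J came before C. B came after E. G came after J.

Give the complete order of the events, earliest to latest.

The constraints fix every adjacent pair, so only one ordering works:
J → C → I → E → B → H → G → F.

J, C, I, E, B, H, G, F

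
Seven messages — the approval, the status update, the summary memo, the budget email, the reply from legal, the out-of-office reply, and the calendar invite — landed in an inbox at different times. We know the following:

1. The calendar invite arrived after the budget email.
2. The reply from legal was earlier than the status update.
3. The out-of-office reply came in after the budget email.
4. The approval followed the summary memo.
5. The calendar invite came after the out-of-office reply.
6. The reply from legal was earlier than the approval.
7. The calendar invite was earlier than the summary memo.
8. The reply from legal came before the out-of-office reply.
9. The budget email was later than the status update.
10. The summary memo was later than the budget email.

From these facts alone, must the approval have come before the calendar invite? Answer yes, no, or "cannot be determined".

Tracing the constraints gives the calendar invite → the summary memo → the approval, so the calendar invite must come before the approval.
That means the approval cannot be before the calendar invite.

no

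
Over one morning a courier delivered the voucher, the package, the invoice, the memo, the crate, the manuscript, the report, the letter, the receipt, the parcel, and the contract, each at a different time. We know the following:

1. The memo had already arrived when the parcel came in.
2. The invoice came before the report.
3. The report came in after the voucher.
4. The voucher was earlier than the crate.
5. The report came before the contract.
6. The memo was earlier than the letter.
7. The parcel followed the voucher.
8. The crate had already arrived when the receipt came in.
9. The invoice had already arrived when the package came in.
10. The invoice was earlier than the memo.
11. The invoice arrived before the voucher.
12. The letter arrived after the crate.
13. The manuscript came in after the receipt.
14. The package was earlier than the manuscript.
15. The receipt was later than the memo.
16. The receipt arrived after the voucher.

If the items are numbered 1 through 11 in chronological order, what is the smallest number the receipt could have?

The crate, the invoice, the memo, and the voucher must all come before the receipt — 4 forced predecessors.
Nothing else is forced ahead of the receipt, so its earliest slot is position 4 + 1 = 5.

5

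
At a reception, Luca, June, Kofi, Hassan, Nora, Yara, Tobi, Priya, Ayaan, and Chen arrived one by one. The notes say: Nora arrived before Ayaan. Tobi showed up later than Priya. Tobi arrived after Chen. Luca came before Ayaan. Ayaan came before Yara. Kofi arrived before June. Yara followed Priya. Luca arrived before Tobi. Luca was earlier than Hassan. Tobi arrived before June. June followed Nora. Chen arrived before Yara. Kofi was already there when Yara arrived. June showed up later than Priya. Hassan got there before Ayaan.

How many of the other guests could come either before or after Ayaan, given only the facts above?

Forced before Ayaan: Hassan, Luca, and Nora; forced after Ayaan: Yara.
That leaves Chen, June, Kofi, Priya, and Tobi with no forced order relative to Ayaan — 5.

5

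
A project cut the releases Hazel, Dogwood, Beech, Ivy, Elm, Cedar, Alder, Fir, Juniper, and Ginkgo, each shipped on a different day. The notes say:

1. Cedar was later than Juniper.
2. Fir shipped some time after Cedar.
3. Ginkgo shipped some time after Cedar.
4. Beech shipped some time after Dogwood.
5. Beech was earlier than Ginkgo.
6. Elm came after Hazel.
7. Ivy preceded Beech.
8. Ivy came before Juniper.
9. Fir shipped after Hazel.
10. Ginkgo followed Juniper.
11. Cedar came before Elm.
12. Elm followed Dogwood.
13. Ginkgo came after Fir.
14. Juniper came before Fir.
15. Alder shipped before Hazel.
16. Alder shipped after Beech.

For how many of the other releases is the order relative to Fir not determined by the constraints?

1

Forced before Fir: Alder, Beech, Cedar, Dogwood, Hazel, Ivy, and Juniper; forced after Fir: Ginkgo.
That leaves Elm with no forced order relative to Fir — 1.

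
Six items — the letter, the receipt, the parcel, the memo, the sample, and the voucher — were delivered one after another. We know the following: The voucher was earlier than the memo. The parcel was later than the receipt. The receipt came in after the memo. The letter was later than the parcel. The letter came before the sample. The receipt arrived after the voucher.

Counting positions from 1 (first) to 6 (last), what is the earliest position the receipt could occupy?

3

The memo and the voucher must both come before the receipt — 2 forced predecessors.
Nothing else is forced ahead of the receipt, so its earliest slot is position 2 + 1 = 3.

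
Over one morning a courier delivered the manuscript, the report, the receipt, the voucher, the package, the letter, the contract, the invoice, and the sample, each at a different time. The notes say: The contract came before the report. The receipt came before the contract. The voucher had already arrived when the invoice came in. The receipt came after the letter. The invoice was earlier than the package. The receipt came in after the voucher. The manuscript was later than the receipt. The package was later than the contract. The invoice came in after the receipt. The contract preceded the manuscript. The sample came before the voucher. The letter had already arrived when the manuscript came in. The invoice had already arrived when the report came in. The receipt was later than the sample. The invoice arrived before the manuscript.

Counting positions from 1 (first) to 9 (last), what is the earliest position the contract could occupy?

The letter, the receipt, the sample, and the voucher must all come before the contract — 4 forced predecessors.
Nothing else is forced ahead of the contract, so its earliest slot is position 4 + 1 = 5.

5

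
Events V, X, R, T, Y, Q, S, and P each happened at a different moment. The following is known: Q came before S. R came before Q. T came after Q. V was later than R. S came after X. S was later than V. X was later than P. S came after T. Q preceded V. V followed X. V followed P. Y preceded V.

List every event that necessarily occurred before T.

Directly stated before T: Q.
R reaches T via R → Q → T.
No chain forces S (or any of the others) ahead of T.

Q, R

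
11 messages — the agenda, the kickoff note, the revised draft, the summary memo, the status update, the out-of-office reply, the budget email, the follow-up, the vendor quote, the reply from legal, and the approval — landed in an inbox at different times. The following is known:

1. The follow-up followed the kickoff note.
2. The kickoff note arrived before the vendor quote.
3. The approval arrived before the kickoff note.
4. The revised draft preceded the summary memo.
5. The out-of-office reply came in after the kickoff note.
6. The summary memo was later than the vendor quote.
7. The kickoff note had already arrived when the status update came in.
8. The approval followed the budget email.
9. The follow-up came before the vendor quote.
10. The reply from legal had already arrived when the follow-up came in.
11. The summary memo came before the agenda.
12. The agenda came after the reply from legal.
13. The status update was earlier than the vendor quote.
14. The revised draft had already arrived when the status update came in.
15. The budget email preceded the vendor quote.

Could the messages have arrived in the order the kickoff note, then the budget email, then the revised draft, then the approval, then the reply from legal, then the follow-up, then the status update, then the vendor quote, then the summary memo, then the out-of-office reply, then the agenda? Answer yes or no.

The constraints require the approval before the kickoff note, but in the proposed sequence the kickoff note appears ahead of the approval. That one violation is enough.

no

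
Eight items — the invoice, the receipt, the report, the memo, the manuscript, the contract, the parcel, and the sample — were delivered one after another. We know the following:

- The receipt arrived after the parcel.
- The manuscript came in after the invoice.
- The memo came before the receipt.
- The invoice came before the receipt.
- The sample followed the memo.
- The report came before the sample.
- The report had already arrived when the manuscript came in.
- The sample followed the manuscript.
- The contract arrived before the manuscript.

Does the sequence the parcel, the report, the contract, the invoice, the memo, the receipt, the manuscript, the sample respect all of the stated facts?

Check each stated constraint against the proposed order — e.g. the report is ahead of the manuscript; the report is ahead of the sample. Every pair is in the required order; nothing is violated.

yes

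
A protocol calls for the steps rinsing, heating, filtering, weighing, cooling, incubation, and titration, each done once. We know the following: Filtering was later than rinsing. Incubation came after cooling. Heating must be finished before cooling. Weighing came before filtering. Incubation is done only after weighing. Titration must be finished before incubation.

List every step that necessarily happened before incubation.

Directly stated before incubation: cooling, titration, and weighing.
Heating reaches incubation via heating → cooling → incubation.
No chain forces rinsing (or any of the others) ahead of incubation.

cooling, heating, titration, weighing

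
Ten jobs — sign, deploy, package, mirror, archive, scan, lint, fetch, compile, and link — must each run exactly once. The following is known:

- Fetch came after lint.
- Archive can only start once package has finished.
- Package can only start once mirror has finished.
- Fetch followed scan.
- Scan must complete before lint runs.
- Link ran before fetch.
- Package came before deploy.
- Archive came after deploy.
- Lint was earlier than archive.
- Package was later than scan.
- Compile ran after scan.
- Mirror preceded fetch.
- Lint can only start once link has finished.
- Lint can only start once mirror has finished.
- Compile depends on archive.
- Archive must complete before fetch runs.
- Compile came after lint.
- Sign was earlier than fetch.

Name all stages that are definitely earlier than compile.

Directly stated before compile: archive, lint, and scan.
Deploy reaches compile via deploy → archive → compile.
Link reaches compile via link → lint → compile.
Mirror reaches compile via mirror → lint → compile.
Likewise package reaches compile by chaining the stated constraints.
No chain forces fetch (or any of the others) ahead of compile.

archive, deploy, link, lint, mirror, package, scan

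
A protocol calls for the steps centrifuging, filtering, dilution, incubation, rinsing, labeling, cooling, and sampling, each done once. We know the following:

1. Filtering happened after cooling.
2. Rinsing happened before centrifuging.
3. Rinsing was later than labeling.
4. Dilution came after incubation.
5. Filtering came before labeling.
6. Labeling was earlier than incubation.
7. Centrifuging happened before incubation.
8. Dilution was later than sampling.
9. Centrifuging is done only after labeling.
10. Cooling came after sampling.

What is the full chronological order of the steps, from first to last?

sampling, cooling, filtering, labeling, rinsing, centrifuging, incubation, dilution

The constraints fix every adjacent pair, so only one ordering works:
sampling → cooling → filtering → labeling → rinsing → centrifuging → incubation → dilution.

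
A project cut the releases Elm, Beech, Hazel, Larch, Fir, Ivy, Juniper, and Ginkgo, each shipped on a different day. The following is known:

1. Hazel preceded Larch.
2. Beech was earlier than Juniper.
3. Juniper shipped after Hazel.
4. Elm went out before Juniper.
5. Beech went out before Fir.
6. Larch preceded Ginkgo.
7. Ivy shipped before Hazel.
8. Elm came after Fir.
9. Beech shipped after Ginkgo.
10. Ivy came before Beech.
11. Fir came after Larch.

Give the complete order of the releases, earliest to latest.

The constraints fix every adjacent pair, so only one ordering works:
Ivy → Hazel → Larch → Ginkgo → Beech → Fir → Elm → Juniper.

Ivy, Hazel, Larch, Ginkgo, Beech, Fir, Elm, Juniper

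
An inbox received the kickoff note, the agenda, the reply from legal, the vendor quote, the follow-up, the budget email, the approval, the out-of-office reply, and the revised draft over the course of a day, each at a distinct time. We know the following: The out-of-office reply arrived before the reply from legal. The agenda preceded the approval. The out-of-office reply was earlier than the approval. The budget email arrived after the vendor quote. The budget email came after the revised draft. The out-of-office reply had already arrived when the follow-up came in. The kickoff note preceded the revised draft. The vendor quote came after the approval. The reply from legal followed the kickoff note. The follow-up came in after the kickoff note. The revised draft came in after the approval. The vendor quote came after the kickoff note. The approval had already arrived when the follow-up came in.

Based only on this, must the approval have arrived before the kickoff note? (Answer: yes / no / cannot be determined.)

No chain of stated constraints runs from the approval to the kickoff note, and none runs from the kickoff note to the approval either.
So the relative order of the approval and the kickoff note is not fixed by the given facts.

cannot be determined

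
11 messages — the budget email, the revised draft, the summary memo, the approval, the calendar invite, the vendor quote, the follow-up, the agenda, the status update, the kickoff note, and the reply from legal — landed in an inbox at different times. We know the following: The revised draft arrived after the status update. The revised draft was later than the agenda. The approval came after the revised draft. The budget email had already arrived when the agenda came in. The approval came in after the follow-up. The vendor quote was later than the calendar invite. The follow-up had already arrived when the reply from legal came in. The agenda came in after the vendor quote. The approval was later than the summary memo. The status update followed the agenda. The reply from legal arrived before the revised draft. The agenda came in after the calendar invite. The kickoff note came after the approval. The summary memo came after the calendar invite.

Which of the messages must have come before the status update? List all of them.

the agenda, the budget email, the calendar invite, the vendor quote

Directly stated before the status update: the agenda.
The budget email reaches the status update via the budget email → the agenda → the status update.
The calendar invite reaches the status update via the calendar invite → the agenda → the status update.
The vendor quote reaches the status update via the vendor quote → the agenda → the status update.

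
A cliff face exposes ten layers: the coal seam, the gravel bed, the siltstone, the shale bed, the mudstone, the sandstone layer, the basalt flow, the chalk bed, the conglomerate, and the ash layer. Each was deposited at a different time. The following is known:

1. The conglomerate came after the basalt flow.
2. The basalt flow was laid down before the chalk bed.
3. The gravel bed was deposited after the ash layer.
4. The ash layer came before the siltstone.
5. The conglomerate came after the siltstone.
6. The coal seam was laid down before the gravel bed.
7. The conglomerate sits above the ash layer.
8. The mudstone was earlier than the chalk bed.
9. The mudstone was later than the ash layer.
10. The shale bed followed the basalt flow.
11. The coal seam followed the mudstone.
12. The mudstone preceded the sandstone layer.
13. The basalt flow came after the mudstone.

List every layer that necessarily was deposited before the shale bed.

the ash layer, the basalt flow, the mudstone

Directly stated before the shale bed: the basalt flow.
The ash layer reaches the shale bed via the ash layer → the mudstone → the basalt flow → the shale bed.
The mudstone reaches the shale bed via the mudstone → the basalt flow → the shale bed.
No chain forces the conglomerate (or any of the others) ahead of the shale bed.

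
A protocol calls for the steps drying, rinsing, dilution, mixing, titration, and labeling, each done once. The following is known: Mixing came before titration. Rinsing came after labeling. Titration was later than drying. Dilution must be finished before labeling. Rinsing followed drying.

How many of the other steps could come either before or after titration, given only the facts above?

3

Forced before titration: drying and mixing.
That leaves dilution, labeling, and rinsing with no forced order relative to titration — 3.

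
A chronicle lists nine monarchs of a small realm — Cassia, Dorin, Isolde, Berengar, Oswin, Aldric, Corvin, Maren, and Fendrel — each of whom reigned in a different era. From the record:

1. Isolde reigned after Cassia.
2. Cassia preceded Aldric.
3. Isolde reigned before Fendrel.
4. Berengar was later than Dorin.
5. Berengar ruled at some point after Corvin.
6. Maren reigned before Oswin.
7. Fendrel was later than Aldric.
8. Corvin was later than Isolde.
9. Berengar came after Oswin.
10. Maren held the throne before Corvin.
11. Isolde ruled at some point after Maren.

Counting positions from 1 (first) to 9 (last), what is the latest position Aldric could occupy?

8

Aldric must come before Fendrel — 1 ruler forced after them.
Everything else can be placed before Aldric in some valid order, so Aldric can sit as late as position 9 − 1 = 8.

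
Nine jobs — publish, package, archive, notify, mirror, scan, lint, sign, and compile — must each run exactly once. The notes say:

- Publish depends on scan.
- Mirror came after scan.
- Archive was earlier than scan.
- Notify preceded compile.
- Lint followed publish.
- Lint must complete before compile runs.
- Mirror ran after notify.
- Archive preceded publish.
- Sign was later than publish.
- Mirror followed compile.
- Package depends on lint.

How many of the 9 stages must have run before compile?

Directly stated before compile: lint and notify.
Archive reaches compile via archive → publish → lint → compile.
Publish reaches compile via publish → lint → compile.
Scan reaches compile via scan → publish → lint → compile.
That's archive, lint, notify, publish, and scan — 5 in all.

5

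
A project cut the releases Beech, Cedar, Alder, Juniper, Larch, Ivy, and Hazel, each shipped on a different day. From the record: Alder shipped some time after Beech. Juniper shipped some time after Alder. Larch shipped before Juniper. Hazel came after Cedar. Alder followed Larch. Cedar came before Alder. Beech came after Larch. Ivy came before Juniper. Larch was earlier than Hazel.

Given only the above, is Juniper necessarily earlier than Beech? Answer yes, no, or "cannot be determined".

Tracing the constraints gives Beech → Alder → Juniper, so Beech must come before Juniper.
That means Juniper cannot be before Beech.

no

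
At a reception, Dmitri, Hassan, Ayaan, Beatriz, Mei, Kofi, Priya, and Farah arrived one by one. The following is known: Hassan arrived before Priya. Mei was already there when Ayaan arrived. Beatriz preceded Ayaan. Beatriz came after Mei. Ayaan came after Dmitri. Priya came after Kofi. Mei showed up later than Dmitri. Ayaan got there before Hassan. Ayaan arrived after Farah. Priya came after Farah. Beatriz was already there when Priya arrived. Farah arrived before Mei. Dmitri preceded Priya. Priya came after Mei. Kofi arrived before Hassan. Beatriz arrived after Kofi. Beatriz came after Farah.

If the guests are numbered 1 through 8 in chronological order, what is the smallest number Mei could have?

Dmitri and Farah must both come before Mei — 2 forced predecessors.
Nothing else is forced ahead of Mei, so their earliest slot is position 2 + 1 = 3.

3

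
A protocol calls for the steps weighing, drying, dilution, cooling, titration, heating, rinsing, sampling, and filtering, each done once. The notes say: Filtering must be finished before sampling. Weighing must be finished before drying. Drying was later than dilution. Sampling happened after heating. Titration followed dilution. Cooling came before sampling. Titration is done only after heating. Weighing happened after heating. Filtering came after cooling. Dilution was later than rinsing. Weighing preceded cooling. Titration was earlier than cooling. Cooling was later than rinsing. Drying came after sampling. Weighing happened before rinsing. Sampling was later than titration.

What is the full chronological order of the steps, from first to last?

The constraints fix every adjacent pair, so only one ordering works:
heating → weighing → rinsing → dilution → titration → cooling → filtering → sampling → drying.

heating, weighing, rinsing, dilution, titration, cooling, filtering, sampling, drying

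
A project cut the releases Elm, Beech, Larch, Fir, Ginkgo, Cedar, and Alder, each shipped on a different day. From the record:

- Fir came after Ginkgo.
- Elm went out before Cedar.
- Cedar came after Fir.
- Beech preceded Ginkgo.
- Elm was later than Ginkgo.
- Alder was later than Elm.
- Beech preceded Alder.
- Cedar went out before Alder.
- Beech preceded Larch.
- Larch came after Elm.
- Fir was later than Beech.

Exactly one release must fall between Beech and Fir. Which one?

Tracing the constraints gives Beech → Ginkgo → Fir, so Ginkgo sits after Beech and before Fir.
No other release is forced both after Beech and before Fir.

Ginkgo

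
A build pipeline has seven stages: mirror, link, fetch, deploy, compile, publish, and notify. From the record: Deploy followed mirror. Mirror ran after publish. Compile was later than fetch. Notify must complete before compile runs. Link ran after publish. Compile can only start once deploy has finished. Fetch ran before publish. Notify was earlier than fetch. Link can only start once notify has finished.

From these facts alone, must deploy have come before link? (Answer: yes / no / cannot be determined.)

No chain of stated constraints runs from deploy to link, and none runs from link to deploy either.
So the relative order of deploy and link is not fixed by the given facts.

cannot be determined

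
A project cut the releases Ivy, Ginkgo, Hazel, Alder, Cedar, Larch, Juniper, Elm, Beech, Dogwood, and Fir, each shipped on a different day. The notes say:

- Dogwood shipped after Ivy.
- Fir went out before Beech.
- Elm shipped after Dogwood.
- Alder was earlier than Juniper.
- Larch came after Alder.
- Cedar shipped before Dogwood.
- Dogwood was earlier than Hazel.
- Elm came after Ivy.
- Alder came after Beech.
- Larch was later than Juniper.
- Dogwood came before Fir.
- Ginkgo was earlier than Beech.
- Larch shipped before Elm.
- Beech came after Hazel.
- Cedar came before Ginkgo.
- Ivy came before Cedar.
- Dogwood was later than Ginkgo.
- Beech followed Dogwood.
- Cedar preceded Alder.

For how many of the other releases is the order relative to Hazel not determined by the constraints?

Forced before Hazel: Cedar, Dogwood, Ginkgo, and Ivy; forced after Hazel: Alder, Beech, Elm, Juniper, and Larch.
That leaves Fir with no forced order relative to Hazel — 1.

1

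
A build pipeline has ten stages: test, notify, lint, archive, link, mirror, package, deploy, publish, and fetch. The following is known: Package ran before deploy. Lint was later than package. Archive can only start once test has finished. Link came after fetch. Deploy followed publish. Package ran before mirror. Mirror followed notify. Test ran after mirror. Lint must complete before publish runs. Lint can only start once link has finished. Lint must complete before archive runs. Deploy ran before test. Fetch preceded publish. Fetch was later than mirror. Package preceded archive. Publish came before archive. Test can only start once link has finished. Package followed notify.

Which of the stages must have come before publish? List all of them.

fetch, link, lint, mirror, notify, package

Directly stated before publish: fetch and lint.
Link reaches publish via link → lint → publish.
Mirror reaches publish via mirror → fetch → publish.
Notify reaches publish via notify → package → lint → publish.
Likewise package reaches publish by chaining the stated constraints.
No chain forces test (or any of the others) ahead of publish.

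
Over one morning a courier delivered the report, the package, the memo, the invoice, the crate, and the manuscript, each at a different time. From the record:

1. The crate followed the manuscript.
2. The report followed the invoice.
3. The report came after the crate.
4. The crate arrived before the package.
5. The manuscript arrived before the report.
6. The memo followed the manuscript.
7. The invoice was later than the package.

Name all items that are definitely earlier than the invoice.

Directly stated before the invoice: the package.
The crate reaches the invoice via the crate → the package → the invoice.
The manuscript reaches the invoice via the manuscript → the crate → the package → the invoice.

the crate, the manuscript, the package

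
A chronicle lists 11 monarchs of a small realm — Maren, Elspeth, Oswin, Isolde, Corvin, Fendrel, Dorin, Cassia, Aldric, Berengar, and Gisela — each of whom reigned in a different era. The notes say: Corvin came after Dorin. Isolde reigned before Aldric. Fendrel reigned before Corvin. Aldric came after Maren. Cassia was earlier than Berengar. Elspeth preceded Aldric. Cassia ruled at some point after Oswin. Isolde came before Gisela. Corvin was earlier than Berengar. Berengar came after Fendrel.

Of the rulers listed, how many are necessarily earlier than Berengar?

Directly stated before Berengar: Cassia, Corvin, and Fendrel.
Dorin reaches Berengar via Dorin → Corvin → Berengar.
Oswin reaches Berengar via Oswin → Cassia → Berengar.
That's Cassia, Corvin, Dorin, Fendrel, and Oswin — 5 in all.

5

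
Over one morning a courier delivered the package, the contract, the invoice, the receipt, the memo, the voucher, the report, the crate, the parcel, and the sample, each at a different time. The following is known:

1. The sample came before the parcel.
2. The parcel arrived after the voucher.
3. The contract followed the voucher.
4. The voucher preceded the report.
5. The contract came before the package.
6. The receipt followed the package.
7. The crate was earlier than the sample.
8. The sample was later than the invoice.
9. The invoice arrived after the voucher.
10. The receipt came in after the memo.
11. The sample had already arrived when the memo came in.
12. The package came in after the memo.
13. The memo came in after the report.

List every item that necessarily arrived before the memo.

Directly stated before the memo: the report and the sample.
The crate reaches the memo via the crate → the sample → the memo.
The invoice reaches the memo via the invoice → the sample → the memo.
The voucher reaches the memo via the voucher → the report → the memo.
No chain forces the package (or any of the others) ahead of the memo.

the crate, the invoice, the report, the sample, the voucher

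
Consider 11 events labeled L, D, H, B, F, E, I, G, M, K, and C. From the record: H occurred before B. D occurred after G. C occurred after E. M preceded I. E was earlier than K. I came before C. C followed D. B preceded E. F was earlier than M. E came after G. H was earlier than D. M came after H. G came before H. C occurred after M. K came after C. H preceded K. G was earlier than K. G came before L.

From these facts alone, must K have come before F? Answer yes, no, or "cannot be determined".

no

Tracing the constraints gives F → M → C → K, so F must come before K.
That means K cannot be before F.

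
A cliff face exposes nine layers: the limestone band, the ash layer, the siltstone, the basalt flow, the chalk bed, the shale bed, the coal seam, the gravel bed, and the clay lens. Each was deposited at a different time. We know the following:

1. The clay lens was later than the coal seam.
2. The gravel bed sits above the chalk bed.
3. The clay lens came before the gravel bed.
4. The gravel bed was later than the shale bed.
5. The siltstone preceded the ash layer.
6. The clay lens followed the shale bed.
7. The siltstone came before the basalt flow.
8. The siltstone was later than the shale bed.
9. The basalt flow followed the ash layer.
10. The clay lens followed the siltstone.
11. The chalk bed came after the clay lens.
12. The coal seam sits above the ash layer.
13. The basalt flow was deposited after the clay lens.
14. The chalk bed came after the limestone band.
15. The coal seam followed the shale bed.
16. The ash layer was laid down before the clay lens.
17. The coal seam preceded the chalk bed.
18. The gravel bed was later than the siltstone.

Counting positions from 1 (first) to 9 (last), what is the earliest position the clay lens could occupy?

5

The ash layer, the coal seam, the shale bed, and the siltstone must all come before the clay lens — 4 forced predecessors.
Nothing else is forced ahead of the clay lens, so its earliest slot is position 4 + 1 = 5.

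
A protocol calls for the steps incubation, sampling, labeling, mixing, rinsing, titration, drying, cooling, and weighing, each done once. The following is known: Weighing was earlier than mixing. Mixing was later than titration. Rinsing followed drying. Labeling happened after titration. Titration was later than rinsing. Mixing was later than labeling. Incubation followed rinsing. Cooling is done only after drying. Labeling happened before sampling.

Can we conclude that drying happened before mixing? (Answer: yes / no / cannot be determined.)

yes

Chain the constraints: drying → rinsing → titration → mixing. Each link is directly stated, so drying comes before mixing.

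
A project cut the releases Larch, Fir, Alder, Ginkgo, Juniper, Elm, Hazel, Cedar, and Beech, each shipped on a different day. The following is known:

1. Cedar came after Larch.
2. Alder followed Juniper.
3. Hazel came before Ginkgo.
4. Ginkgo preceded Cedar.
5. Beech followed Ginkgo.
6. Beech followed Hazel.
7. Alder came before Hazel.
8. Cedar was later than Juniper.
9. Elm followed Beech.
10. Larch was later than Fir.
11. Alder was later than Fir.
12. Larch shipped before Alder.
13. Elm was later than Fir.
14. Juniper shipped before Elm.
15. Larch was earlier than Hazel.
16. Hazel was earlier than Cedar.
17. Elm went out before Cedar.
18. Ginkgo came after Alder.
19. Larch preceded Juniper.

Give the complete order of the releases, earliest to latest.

The constraints fix every adjacent pair, so only one ordering works:
Fir → Larch → Juniper → Alder → Hazel → Ginkgo → Beech → Elm → Cedar.

Fir, Larch, Juniper, Alder, Hazel, Ginkgo, Beech, Elm, Cedar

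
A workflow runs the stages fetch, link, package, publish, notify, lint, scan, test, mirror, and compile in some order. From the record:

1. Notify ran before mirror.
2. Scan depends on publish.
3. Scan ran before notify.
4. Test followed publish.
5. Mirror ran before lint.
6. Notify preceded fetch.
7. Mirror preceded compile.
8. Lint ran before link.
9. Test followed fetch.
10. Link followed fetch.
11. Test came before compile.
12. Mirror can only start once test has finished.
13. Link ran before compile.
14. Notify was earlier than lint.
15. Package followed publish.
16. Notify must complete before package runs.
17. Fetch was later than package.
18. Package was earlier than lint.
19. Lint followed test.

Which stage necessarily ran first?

Publish has a chain of constraints placing it before every other stage, so publish must be first.

publish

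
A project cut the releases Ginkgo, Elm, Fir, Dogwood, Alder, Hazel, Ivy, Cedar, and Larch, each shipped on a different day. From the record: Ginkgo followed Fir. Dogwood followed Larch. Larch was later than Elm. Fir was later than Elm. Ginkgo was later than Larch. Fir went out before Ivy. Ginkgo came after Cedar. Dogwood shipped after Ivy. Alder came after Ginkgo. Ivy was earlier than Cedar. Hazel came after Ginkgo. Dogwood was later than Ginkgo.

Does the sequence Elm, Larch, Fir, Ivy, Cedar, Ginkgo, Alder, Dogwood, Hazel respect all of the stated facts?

yes

Check each stated constraint against the proposed order — e.g. Larch is ahead of Ginkgo; Larch is ahead of Dogwood. Every pair is in the required order; nothing is violated.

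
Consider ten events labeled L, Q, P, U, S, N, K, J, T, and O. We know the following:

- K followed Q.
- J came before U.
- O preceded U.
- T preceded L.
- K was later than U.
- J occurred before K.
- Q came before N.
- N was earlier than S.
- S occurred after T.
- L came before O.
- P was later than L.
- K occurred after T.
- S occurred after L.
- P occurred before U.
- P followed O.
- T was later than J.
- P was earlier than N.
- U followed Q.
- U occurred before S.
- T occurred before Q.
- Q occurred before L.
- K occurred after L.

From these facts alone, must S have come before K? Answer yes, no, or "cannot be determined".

cannot be determined

No chain of stated constraints runs from S to K, and none runs from K to S either.
So the relative order of S and K is not fixed by the given facts.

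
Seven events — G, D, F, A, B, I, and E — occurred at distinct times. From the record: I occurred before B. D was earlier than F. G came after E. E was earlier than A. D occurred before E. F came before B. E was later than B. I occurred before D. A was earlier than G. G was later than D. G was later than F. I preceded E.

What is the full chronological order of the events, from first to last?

I, D, F, B, E, A, G

The constraints fix every adjacent pair, so only one ordering works:
I → D → F → B → E → A → G.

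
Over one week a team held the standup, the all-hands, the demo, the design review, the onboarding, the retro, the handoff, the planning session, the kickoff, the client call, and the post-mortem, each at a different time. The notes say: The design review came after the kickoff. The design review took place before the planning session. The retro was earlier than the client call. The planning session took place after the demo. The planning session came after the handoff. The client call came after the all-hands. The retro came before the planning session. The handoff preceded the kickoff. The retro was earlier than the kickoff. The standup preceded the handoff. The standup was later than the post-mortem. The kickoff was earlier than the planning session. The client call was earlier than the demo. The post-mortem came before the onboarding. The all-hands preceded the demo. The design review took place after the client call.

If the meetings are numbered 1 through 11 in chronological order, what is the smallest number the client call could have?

3

The all-hands and the retro must both come before the client call — 2 forced predecessors.
Nothing else is forced ahead of the client call, so its earliest slot is position 2 + 1 = 3.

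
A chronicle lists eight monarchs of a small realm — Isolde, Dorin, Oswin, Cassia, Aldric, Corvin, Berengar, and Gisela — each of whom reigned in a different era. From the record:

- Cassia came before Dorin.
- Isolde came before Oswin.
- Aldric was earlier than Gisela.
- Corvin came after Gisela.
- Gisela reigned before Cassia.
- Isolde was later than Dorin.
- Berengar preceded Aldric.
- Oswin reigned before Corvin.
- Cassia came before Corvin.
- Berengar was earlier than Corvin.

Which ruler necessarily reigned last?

Corvin

Every other ruler has a chain of constraints placing them before Corvin, so Corvin is last.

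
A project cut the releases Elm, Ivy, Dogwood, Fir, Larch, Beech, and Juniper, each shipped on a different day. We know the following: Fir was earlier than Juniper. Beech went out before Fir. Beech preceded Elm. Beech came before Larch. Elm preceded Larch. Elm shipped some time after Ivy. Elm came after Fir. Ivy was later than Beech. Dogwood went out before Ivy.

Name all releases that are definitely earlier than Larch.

Directly stated before Larch: Beech and Elm.
Dogwood reaches Larch via Dogwood → Ivy → Elm → Larch.
Fir reaches Larch via Fir → Elm → Larch.
Ivy reaches Larch via Ivy → Elm → Larch.

Beech, Dogwood, Elm, Fir, Ivy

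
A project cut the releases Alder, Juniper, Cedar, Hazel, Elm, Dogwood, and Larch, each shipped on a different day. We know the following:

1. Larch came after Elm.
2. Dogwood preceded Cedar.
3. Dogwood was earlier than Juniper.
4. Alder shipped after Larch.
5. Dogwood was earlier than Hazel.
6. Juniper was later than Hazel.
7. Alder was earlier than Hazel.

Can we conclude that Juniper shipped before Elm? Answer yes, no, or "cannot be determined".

no

Tracing the constraints gives Elm → Larch → Alder → Hazel → Juniper, so Elm must come before Juniper.
That means Juniper cannot be before Elm.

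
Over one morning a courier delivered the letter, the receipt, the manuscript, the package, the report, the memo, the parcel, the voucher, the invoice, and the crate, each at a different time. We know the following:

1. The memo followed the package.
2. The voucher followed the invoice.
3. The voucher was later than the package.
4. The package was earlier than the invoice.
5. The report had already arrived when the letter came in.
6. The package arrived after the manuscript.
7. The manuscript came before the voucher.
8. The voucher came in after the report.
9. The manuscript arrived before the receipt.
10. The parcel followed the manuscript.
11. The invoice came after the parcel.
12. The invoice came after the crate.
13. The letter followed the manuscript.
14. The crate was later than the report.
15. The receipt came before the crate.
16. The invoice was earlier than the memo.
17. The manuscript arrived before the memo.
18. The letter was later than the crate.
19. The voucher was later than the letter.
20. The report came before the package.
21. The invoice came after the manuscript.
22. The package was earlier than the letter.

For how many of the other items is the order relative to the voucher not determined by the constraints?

Forced before the voucher: the crate, the invoice, the letter, the manuscript, the package, the parcel, the receipt, and the report.
That leaves the memo with no forced order relative to the voucher — 1.

1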